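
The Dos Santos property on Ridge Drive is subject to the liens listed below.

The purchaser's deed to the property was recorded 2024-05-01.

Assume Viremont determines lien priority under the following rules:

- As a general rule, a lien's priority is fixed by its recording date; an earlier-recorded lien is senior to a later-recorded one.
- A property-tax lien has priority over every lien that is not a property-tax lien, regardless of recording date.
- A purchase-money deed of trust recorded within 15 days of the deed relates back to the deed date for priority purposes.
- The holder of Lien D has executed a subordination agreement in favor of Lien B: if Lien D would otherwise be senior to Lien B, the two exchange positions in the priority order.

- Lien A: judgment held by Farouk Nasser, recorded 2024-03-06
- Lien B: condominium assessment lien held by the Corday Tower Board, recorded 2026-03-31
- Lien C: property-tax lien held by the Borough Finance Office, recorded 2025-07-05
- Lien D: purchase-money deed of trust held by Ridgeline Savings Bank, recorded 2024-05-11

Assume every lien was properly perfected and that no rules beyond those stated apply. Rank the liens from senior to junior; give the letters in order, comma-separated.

Effective dates after the stated exceptions: D's effective date is the deed date, 2024-05-01.
C is a property-tax lien and takes priority over every other lien.
The other liens, earliest effective date first: A (2024-03-06), D (2024-05-01), B (2026-03-31).
The subordination applies — D was senior to B — so D and B swap.

C, A, B, D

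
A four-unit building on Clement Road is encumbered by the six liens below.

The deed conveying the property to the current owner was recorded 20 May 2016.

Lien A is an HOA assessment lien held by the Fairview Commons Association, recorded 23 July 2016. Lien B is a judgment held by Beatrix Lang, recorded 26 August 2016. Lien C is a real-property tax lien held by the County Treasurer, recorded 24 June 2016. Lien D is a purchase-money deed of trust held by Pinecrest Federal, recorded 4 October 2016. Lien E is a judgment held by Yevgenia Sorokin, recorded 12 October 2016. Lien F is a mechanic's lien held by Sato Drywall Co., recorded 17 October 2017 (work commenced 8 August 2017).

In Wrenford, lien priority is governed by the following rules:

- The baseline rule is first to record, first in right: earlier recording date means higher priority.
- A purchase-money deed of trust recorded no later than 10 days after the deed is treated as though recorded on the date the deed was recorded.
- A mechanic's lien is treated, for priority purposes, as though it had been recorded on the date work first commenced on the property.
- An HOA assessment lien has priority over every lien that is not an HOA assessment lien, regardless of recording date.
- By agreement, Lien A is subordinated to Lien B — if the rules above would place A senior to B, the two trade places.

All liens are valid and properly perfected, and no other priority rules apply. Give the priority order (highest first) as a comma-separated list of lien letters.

Adjusting effective dates: D missed the 10-day window (137 days after the deed), so its recording date stands; F's effective date is 8 August 2017, when work began.
A, as an HOA assessment lien, has superpriority and ranks first.
Remaining liens by effective date: C (24 June 2016), B (26 August 2016), D (4 October 2016), E (12 October 2016), F (8 August 2017).
A would otherwise be senior to B, so under the subordination agreement A and B exchange positions.

B, C, A, D, E, F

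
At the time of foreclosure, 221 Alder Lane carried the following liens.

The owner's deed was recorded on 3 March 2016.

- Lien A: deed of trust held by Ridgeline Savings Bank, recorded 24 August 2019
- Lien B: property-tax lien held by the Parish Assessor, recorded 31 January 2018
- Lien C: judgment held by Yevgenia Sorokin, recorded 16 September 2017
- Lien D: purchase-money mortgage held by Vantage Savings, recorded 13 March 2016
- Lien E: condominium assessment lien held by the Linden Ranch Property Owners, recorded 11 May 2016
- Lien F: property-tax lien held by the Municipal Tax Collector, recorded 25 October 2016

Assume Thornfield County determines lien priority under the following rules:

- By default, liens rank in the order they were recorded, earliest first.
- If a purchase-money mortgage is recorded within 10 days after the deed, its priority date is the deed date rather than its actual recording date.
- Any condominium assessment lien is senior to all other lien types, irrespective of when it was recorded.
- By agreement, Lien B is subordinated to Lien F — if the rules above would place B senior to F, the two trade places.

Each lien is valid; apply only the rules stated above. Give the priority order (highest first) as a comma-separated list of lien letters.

Effective dates: D's effective date is the deed date, 3 March 2016.
E, as a condominium assessment lien, has superpriority and ranks first.
Among the remaining liens, by effective date: D (3 March 2016), F (25 October 2016), C (16 September 2017), B (31 January 2018), A (24 August 2019).
Since B is not senior to F, the subordination leaves the order unchanged.

E, D, F, C, B, A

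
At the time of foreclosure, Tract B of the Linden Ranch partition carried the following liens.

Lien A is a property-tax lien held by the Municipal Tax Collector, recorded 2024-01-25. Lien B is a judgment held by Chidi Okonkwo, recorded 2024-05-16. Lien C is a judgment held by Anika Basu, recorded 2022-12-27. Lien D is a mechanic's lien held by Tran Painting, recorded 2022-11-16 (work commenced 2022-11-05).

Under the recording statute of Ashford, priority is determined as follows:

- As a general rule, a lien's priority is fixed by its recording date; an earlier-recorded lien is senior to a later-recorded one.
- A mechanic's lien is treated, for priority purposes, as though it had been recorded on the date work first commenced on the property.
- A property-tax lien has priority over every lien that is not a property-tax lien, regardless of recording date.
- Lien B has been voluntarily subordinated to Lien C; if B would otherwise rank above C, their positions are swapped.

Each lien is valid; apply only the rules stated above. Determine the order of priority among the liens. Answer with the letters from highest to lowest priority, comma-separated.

Effective dates after the stated exceptions: D's effective date is 2022-11-05, when work began.
A is a property-tax lien, so it outranks all other liens regardless of date.
Among the remaining liens, by effective date: D (2022-11-05), C (2022-12-27), B (2024-05-16).
B is already junior to C, so the subordination agreement changes nothing.

A, D, C, B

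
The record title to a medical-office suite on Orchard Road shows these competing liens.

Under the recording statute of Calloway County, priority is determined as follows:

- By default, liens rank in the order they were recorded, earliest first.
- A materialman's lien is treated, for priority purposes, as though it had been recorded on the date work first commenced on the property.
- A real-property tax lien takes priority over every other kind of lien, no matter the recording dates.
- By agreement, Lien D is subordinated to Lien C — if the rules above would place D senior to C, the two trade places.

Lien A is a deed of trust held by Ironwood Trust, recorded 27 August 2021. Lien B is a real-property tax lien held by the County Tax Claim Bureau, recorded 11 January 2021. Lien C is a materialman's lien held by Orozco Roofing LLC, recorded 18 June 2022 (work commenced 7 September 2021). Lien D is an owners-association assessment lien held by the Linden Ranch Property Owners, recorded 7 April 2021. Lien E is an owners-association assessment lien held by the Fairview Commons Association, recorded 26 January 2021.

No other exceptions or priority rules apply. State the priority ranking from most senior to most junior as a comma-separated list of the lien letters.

B, E, C, A, D

First, effective dates: C is treated as recorded 7 September 2021, the work-commencement date.
B is a real-property tax lien, so it outranks all other liens regardless of date.
Remaining liens by effective date: E (26 January 2021), D (7 April 2021), A (27 August 2021), C (7 September 2021).
Because D would otherwise rank above C, the subordination swaps them.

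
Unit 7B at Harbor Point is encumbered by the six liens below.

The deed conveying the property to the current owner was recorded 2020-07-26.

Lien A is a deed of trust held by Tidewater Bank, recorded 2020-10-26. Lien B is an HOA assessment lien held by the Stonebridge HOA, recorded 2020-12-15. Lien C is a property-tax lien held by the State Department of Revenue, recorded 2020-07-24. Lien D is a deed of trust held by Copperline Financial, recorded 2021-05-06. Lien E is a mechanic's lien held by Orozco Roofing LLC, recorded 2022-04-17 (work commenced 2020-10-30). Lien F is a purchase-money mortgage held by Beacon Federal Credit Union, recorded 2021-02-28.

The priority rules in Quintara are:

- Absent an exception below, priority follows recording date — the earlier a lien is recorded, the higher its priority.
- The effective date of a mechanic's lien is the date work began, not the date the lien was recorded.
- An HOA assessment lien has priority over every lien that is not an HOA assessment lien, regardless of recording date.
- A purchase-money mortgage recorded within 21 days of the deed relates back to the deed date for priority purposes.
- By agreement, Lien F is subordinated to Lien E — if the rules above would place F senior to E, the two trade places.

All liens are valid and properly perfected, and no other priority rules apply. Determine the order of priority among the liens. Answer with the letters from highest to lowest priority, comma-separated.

Effective dates after the stated exceptions: E relates back to 2020-10-30 (work commenced); F was recorded 217 days after the deed, outside the 21-day window, so it keeps its recording date.
B is an HOA assessment lien and takes priority over every other lien.
Among the remaining liens, by effective date: C (2020-07-24), A (2020-10-26), E (2020-10-30), F (2021-02-28), D (2021-05-06).
Since F is not senior to E, the subordination leaves the order unchanged.

B, C, A, E, F, D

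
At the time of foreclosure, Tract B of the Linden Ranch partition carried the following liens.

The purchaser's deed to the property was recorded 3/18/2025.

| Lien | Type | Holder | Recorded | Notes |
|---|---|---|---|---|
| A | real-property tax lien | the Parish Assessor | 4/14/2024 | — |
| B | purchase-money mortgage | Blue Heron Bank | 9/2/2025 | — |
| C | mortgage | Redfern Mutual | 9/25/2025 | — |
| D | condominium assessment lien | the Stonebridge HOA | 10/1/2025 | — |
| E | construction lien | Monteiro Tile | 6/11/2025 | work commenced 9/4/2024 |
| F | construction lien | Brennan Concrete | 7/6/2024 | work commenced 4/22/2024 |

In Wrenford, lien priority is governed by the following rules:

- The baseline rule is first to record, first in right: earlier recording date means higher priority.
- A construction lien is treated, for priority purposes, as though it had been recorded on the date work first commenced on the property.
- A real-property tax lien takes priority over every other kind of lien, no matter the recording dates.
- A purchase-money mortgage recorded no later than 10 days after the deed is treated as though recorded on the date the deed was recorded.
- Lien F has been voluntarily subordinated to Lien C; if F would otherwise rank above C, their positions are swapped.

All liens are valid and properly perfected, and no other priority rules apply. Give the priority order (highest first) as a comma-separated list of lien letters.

A, C, E, B, F, D

Effective dates after the stated exceptions: B was recorded 168 days after the deed, outside the 10-day window, so it keeps its recording date; E relates back to 9/4/2024 (work commenced); F's effective date is 4/22/2024, when work began.
A is a real-property tax lien, so it outranks all other liens regardless of date.
The other liens, earliest effective date first: F (4/22/2024), E (9/4/2024), B (9/2/2025), C (9/25/2025), D (10/1/2025).
The subordination applies — F was senior to C — so F and C swap.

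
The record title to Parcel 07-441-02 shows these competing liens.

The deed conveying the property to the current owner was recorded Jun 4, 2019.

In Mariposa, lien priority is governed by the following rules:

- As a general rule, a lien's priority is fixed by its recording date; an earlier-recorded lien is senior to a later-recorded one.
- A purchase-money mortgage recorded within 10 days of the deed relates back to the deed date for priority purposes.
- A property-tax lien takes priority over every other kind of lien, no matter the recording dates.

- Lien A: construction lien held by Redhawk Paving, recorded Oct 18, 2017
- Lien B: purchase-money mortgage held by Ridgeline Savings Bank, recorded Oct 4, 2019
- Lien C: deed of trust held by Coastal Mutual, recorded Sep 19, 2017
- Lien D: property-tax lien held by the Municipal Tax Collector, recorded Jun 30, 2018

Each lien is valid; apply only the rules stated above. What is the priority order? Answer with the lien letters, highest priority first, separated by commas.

D, C, A, B

First, effective dates: B was recorded 122 days after the deed, outside the 10-day window, so it keeps its recording date.
D is a property-tax lien and takes priority over every other lien.
Ordering the rest by effective date: C (Sep 19, 2017), A (Oct 18, 2017), B (Oct 4, 2019).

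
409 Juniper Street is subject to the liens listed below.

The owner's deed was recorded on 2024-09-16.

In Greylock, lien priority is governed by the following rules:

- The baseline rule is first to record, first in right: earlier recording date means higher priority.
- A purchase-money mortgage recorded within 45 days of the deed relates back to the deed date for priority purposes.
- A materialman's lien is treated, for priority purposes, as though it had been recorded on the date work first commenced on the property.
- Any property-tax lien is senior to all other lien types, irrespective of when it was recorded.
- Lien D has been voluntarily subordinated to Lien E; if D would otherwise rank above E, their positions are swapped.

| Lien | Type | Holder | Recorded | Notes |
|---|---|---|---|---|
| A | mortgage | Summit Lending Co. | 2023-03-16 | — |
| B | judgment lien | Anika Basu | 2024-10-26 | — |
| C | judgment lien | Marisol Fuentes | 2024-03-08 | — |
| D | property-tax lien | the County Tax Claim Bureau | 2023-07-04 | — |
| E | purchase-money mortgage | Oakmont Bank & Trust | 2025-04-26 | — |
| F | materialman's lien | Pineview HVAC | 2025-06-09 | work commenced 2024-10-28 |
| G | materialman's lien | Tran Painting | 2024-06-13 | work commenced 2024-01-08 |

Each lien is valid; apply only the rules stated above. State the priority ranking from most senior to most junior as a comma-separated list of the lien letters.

E, A, G, C, B, F, D

Adjusting effective dates: E missed the 45-day window (222 days after the deed), so its recording date stands; F is treated as recorded 2024-10-28, the work-commencement date; G's effective date is 2024-01-08, when work began.
D is a property-tax lien, so it outranks all other liens regardless of date.
Remaining liens by effective date: A (2023-03-16), G (2024-01-08), C (2024-03-08), B (2024-10-26), F (2024-10-28), E (2025-04-26).
The subordination applies — D was senior to E — so D and E swap.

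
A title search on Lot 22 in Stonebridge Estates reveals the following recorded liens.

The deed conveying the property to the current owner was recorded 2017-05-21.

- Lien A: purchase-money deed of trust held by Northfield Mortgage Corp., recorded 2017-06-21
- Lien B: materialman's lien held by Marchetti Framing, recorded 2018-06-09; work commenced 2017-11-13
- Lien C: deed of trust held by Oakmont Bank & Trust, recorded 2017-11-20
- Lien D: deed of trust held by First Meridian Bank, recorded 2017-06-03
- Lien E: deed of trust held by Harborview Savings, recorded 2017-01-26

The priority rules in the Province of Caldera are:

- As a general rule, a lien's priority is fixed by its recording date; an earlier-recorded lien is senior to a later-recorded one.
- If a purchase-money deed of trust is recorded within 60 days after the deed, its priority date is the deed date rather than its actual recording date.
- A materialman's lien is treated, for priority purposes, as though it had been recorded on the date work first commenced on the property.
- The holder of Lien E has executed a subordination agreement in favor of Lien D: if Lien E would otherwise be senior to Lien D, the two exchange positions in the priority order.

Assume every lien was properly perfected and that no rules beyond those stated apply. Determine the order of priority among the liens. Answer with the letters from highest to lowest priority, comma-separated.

D, A, E, B, C

Adjusting effective dates: A relates back to the deed date 2017-05-21; B is treated as recorded 2017-11-13, the work-commencement date.
Ordering by effective date: E (2017-01-26), A (2017-05-21), D (2017-06-03), B (2017-11-13), C (2017-11-20).
The subordination applies — E was senior to D — so E and D swap.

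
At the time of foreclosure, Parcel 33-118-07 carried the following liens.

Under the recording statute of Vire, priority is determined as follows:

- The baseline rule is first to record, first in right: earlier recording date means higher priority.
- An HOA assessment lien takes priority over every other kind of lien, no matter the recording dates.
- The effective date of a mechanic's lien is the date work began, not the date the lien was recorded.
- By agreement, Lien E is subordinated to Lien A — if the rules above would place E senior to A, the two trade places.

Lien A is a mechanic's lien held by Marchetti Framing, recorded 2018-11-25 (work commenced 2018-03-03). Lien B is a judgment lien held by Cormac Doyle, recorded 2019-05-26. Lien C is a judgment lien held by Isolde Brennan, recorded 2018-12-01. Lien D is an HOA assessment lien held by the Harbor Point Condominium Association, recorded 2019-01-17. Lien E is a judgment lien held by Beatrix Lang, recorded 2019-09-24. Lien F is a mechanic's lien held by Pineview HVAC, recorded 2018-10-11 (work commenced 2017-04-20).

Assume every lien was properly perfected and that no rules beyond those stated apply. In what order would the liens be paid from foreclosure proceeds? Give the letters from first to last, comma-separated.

D, F, A, C, B, E

First, effective dates: A relates back to 2018-03-03 (work commenced); F is treated as recorded 2017-04-20, the work-commencement date.
D is an HOA assessment lien, so it outranks all other liens regardless of date.
The other liens, earliest effective date first: F (2017-04-20), A (2018-03-03), C (2018-12-01), B (2019-05-26), E (2019-09-24).
Since E is not senior to A, the subordination leaves the order unchanged.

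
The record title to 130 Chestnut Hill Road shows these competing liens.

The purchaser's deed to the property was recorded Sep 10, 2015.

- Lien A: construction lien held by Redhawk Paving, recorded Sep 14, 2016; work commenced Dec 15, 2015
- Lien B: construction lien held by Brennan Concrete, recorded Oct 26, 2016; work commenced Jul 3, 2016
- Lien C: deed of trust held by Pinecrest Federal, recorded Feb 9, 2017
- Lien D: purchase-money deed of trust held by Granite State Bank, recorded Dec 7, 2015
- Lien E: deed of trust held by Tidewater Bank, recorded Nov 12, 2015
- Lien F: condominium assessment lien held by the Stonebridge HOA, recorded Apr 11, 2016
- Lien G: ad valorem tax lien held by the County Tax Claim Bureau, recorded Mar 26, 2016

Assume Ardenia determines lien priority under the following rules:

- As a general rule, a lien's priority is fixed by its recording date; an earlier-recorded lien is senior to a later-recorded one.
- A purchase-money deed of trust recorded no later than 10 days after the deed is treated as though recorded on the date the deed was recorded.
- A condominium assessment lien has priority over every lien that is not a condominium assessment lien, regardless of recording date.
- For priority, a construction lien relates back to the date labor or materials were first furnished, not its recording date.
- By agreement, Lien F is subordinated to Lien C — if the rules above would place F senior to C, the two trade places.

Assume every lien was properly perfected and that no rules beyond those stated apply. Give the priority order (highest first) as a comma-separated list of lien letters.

Adjusting effective dates: A's effective date is Dec 15, 2015, when work began; B is treated as recorded Jul 3, 2016, the work-commencement date; D was recorded 88 days after the deed, outside the 10-day window, so it keeps its recording date.
F is a condominium assessment lien and takes priority over every other lien.
Among the remaining liens, by effective date: E (Nov 12, 2015), D (Dec 7, 2015), A (Dec 15, 2015), G (Mar 26, 2016), B (Jul 3, 2016), C (Feb 9, 2017).
F is senior to C before the subordination, so the two trade places.

C, E, D, A, G, B, F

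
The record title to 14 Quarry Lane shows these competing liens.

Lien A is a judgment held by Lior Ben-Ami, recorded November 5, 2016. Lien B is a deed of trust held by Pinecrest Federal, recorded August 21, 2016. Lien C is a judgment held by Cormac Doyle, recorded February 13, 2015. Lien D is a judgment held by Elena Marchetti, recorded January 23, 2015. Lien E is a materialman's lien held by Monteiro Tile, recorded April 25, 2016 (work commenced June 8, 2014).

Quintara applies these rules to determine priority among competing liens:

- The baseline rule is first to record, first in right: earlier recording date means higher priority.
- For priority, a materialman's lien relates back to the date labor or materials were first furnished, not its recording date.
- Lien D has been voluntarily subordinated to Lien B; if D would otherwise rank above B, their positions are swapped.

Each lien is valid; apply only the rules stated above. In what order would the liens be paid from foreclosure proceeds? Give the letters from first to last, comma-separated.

Effective dates: E is treated as recorded June 8, 2014, the work-commencement date.
By effective date: E (June 8, 2014), D (January 23, 2015), C (February 13, 2015), B (August 21, 2016), A (November 5, 2016).
D would otherwise be senior to B, so under the subordination agreement D and B exchange positions.

E, B, C, D, A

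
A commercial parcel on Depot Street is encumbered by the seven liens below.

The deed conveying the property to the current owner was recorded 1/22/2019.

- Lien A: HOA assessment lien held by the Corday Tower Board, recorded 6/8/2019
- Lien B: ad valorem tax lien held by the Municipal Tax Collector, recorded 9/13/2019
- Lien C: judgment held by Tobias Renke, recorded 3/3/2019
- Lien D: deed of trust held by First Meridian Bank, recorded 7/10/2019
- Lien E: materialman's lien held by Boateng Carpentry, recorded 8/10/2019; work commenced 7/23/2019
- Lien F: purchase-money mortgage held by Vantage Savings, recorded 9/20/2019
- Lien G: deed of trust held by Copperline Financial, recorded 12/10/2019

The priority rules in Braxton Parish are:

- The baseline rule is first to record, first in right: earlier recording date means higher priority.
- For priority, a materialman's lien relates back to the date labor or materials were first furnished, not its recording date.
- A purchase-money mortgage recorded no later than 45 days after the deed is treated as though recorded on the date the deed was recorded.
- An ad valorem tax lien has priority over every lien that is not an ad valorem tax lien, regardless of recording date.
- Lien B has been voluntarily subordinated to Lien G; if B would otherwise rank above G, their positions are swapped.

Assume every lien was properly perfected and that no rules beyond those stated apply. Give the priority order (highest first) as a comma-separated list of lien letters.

G, C, A, D, E, F, B

Adjusting effective dates: E is treated as recorded 7/23/2019, the work-commencement date; F missed the 45-day window (241 days after the deed), so its recording date stands.
B is an ad valorem tax lien, so it outranks all other liens regardless of date.
The other liens, earliest effective date first: C (3/3/2019), A (6/8/2019), D (7/10/2019), E (7/23/2019), F (9/20/2019), G (12/10/2019).
B is senior to G before the subordination, so the two trade places.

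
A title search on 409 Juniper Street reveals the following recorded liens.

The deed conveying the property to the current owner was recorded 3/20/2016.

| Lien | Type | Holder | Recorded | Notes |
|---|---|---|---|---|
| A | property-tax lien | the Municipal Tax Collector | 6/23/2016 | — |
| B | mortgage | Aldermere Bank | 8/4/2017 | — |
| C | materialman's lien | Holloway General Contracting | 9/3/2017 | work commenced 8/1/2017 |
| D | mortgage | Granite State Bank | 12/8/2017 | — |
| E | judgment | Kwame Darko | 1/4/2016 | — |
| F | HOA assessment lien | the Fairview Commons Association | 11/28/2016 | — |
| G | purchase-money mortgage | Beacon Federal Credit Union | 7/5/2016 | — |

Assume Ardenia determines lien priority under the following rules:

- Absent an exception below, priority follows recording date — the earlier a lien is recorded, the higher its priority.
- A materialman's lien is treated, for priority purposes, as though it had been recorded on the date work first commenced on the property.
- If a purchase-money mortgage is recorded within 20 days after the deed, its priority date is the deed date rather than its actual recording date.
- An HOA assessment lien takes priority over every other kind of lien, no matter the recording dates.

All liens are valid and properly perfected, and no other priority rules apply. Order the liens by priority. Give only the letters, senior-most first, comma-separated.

F, E, A, G, C, B, D

Effective dates after the stated exceptions: C's effective date is 8/1/2017, when work began; G was recorded 107 days after the deed, outside the 20-day window, so it keeps its recording date.
F, as an HOA assessment lien, has superpriority and ranks first.
Among the remaining liens, by effective date: E (1/4/2016), A (6/23/2016), G (7/5/2016), C (8/1/2017), B (8/4/2017), D (12/8/2017).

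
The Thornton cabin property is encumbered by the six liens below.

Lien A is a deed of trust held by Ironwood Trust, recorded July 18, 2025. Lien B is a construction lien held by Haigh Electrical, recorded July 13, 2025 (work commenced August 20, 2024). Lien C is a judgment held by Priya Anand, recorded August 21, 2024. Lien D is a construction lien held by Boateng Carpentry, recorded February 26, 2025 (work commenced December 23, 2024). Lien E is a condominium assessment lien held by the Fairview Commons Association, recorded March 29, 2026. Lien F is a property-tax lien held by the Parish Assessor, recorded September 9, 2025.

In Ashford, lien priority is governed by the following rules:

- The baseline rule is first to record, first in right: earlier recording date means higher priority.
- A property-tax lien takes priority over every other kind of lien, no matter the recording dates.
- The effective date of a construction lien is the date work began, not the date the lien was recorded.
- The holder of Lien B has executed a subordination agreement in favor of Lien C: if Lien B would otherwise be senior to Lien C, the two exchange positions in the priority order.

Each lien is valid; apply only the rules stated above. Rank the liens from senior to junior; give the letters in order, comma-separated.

Adjusting effective dates: B relates back to August 20, 2024 (work commenced); D relates back to December 23, 2024 (work commenced).
F is a property-tax lien, so it outranks all other liens regardless of date.
The other liens, earliest effective date first: B (August 20, 2024), C (August 21, 2024), D (December 23, 2024), A (July 18, 2025), E (March 29, 2026).
The subordination applies — B was senior to C — so B and C swap.

F, C, B, D, A, E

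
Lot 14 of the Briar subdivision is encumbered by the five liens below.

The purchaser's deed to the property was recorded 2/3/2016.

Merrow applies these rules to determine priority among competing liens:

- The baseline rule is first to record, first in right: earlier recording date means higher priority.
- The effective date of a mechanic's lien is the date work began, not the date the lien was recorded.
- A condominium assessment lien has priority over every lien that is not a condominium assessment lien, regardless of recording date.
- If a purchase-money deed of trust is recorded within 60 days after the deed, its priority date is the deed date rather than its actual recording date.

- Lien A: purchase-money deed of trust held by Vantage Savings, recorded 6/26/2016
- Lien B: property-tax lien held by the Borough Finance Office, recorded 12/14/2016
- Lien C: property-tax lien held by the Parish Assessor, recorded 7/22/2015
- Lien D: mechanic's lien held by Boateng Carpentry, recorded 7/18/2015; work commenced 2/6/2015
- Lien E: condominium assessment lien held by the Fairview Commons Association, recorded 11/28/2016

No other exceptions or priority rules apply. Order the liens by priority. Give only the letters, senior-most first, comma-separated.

E, D, C, A, B

Adjusting effective dates: A was recorded 144 days after the deed — beyond 60 days — so no relation-back applies; D relates back to 2/6/2015 (work commenced).
E, as a condominium assessment lien, has superpriority and ranks first.
The other liens, earliest effective date first: D (2/6/2015), C (7/22/2015), A (6/26/2016), B (12/14/2016).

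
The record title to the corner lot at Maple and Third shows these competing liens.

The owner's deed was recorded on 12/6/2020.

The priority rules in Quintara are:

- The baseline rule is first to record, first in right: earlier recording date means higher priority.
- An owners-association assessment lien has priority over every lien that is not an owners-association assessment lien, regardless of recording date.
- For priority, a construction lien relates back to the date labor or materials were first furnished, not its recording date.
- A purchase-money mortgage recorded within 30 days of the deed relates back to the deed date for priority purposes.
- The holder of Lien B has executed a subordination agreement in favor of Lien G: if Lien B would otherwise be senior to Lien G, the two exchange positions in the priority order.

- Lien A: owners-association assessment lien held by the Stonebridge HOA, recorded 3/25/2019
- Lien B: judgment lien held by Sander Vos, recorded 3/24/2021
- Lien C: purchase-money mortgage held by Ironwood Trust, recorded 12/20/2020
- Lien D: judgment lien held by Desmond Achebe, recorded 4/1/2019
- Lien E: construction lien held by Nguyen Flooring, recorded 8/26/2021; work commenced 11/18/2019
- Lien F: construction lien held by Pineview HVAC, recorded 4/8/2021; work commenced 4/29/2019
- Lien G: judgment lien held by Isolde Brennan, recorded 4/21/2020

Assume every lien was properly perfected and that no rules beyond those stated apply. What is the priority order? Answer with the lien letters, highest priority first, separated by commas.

A, D, F, E, G, C, B

Adjusting effective dates: C was recorded within the 30-day window, so its effective date is the deed date 12/6/2020; E relates back to 11/18/2019 (work commenced); F's effective date is 4/29/2019, when work began.
A is an owners-association assessment lien and takes priority over every other lien.
Among the remaining liens, by effective date: D (4/1/2019), F (4/29/2019), E (11/18/2019), G (4/21/2020), C (12/6/2020), B (3/24/2021).
Since B is not senior to G, the subordination leaves the order unchanged.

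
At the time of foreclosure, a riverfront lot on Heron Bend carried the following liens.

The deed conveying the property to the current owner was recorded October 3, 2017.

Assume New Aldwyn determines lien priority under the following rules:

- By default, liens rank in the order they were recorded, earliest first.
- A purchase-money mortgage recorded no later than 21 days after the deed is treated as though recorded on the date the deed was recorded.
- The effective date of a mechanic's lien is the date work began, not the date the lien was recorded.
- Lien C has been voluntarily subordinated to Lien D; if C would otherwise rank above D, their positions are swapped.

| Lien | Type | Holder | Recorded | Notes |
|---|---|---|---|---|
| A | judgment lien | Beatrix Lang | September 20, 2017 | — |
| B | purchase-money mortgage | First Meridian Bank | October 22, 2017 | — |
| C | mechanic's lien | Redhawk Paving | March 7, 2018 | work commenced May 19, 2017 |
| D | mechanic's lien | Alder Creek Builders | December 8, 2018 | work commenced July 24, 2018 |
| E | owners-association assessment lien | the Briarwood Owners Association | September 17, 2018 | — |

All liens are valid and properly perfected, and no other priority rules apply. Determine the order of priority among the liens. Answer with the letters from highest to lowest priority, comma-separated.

Effective dates: B relates back to the deed date October 3, 2017; C is treated as recorded May 19, 2017, the work-commencement date; D is treated as recorded July 24, 2018, the work-commencement date.
By effective date: C (May 19, 2017), A (September 20, 2017), B (October 3, 2017), D (July 24, 2018), E (September 17, 2018).
C is senior to D before the subordination, so the two trade places.

D, A, B, C, E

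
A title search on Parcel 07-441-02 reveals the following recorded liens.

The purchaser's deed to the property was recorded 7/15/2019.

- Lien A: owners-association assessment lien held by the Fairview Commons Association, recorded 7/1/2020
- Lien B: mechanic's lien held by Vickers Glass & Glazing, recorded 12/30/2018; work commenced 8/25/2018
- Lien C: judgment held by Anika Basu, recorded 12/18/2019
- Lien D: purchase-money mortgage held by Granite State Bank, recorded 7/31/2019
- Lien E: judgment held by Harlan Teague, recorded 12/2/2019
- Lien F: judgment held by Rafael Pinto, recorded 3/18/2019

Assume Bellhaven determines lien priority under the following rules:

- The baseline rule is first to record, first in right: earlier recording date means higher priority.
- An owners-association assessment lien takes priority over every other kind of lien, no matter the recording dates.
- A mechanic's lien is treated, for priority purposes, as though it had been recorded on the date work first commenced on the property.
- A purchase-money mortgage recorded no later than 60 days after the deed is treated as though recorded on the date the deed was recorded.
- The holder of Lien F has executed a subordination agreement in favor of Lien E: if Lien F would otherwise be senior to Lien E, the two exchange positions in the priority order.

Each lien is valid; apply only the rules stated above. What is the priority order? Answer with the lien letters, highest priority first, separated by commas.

A, B, E, D, F, C

Adjusting effective dates: B relates back to 8/25/2018 (work commenced); D relates back to the deed date 7/15/2019.
A is an owners-association assessment lien, so it outranks all other liens regardless of date.
Ordering the rest by effective date: B (8/25/2018), F (3/18/2019), D (7/15/2019), E (12/2/2019), C (12/18/2019).
The subordination applies — F was senior to E — so F and E swap.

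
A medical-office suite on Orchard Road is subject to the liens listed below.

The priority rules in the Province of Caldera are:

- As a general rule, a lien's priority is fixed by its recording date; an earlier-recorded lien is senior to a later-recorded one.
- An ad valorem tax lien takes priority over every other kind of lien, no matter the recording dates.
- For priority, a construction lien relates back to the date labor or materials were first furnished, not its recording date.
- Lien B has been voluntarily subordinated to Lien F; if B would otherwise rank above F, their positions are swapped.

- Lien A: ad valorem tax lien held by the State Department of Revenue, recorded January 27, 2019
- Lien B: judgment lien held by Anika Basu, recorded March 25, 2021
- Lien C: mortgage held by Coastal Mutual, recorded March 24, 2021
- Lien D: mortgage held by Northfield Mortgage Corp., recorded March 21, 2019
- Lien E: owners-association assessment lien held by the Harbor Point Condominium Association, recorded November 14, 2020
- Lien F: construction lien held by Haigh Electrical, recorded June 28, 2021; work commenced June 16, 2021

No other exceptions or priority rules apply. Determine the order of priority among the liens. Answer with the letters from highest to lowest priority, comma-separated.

Effective dates: F is treated as recorded June 16, 2021, the work-commencement date.
A, as an ad valorem tax lien, has superpriority and ranks first.
The other liens, earliest effective date first: D (March 21, 2019), E (November 14, 2020), C (March 24, 2021), B (March 25, 2021), F (June 16, 2021).
B is senior to F before the subordination, so the two trade places.

A, D, E, C, F, B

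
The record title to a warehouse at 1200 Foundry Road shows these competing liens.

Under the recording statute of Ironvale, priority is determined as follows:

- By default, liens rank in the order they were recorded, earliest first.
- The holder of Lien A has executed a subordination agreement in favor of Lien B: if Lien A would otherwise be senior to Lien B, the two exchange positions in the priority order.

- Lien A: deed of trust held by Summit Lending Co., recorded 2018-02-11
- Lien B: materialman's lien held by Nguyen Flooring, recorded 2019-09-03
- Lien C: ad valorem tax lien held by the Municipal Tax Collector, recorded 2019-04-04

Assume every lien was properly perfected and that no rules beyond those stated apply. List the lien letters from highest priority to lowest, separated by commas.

By effective date: A (2018-02-11), C (2019-04-04), B (2019-09-03).
The subordination applies — A was senior to B — so A and B swap.

B, C, A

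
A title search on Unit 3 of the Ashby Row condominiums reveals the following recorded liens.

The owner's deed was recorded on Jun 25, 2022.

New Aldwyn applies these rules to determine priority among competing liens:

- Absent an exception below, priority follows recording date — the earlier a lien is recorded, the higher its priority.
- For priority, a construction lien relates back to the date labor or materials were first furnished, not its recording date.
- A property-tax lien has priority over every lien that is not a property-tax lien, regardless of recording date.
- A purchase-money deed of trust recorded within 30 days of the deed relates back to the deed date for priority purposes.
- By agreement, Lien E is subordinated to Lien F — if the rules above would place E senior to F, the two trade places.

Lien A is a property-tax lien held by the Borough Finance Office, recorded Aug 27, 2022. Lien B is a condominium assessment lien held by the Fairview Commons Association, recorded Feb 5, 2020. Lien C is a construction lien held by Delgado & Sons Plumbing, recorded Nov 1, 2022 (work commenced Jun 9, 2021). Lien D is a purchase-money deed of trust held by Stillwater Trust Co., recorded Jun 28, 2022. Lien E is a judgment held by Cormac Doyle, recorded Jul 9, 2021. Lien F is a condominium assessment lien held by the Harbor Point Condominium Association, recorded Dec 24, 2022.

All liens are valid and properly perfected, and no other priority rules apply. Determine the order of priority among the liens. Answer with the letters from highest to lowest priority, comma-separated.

First, effective dates: C relates back to Jun 9, 2021 (work commenced); D's effective date is the deed date, Jun 25, 2022.
A is a property-tax lien and takes priority over every other lien.
The other liens, earliest effective date first: B (Feb 5, 2020), C (Jun 9, 2021), E (Jul 9, 2021), D (Jun 25, 2022), F (Dec 24, 2022).
The subordination applies — E was senior to F — so E and F swap.

A, B, C, F, D, E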